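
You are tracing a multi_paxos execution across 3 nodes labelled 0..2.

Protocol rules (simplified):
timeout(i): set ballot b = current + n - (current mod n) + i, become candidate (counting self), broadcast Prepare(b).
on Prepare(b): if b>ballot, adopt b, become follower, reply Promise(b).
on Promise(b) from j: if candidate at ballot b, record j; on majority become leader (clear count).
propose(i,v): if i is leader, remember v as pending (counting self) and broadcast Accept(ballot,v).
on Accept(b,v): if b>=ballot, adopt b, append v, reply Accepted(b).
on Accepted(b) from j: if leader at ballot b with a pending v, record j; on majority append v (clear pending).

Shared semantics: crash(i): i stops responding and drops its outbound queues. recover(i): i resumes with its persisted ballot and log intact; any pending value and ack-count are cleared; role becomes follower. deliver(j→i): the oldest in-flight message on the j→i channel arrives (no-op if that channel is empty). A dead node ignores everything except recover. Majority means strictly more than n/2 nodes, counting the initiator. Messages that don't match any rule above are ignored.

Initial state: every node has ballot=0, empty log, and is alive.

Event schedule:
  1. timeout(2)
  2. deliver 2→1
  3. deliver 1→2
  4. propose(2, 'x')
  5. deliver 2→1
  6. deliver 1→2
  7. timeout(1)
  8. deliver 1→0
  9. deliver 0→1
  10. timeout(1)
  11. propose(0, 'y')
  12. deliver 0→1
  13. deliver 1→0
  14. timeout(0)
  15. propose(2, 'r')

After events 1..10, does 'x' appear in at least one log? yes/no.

step 1 timeout(2): 2={cand,b=5,log=-}
step 2 deliver 2→1: 1={foll,b=5,log=-}
step 3 deliver 1→2: 2={lead,b=5,log=-}
step 4 propose(2,'x'): —
step 5 deliver 2→1: 1={foll,b=5,log=x}
step 6 deliver 1→2: 2={lead,b=5,log=x}
step 7 timeout(1): 1={cand,b=7,log=x}
step 8 deliver 1→0: 0={foll,b=7,log=-}
step 9 deliver 0→1: 1={lead,b=7,log=x}
step 10 timeout(1): 1={cand,b=10,log=x}

yes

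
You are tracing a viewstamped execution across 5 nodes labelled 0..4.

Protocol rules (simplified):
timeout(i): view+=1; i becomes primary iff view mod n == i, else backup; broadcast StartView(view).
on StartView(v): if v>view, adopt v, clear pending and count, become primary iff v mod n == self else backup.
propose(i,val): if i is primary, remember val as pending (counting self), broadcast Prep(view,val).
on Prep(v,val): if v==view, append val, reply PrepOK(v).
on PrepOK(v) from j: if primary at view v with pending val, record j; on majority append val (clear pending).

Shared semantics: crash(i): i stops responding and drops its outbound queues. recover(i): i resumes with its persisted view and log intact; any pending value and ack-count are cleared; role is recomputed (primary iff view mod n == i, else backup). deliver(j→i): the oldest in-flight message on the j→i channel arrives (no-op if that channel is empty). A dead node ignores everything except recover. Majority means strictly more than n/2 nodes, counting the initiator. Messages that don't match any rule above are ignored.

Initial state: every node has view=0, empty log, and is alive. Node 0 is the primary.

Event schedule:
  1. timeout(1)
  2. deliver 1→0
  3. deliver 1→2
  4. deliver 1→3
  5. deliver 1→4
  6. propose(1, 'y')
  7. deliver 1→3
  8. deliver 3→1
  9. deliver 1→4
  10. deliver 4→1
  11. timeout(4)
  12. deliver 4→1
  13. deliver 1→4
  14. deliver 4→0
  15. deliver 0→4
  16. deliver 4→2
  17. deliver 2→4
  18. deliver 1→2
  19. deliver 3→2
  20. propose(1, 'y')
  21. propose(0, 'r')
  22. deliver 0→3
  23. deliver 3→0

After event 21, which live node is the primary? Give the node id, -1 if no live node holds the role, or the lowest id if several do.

e1 timeout(1): 1[prim,v=1,-]
e2 deliver 1→0: 0[back,v=1,-]
e3 deliver 1→2: 2[back,v=1,-]
e4 deliver 1→3: 3[back,v=1,-]
e5 deliver 1→4: 4[back,v=1,-]
e6 propose(1,'y'): ·
e7 deliver 1→3: 3[back,v=1,y]
e8 deliver 3→1: ·
e9 deliver 1→4: 4[back,v=1,y]
e10 deliver 4→1: 1[prim,v=1,y]
e11 timeout(4): 4[back,v=2,y]
e12 deliver 4→1: 1[back,v=2,y]
e13 deliver 1→4: ·
e14 deliver 4→0: 0[back,v=2,-]
e15 deliver 0→4: ·
e16 deliver 4→2: 2[prim,v=2,-]
e17 deliver 2→4: ·
e18 deliver 1→2: ·
e19 deliver 3→2: ·
e20 propose(1,'y'): ·
e21 propose(0,'r'): ·

2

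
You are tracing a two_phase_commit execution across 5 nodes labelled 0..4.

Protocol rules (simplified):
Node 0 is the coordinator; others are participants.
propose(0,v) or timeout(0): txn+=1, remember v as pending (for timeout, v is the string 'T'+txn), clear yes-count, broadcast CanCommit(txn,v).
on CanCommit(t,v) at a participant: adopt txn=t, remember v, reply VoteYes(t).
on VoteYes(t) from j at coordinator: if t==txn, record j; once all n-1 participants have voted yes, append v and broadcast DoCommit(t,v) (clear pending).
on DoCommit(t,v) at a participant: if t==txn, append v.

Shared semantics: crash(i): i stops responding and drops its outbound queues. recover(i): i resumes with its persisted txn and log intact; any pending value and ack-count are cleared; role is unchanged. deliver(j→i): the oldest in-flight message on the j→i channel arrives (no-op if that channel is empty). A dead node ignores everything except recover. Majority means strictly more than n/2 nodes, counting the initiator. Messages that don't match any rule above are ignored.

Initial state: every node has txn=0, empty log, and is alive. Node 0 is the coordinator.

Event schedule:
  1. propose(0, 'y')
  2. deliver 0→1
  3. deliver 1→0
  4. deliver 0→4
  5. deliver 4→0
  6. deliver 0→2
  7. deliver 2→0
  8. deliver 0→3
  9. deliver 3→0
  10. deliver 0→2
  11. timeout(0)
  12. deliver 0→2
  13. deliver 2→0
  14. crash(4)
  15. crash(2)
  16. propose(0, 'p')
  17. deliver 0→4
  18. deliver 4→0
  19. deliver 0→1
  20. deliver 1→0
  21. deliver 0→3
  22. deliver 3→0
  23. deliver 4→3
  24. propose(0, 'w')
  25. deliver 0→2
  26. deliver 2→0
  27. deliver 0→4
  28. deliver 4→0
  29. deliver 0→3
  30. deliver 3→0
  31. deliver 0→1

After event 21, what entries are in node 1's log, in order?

y

1. propose(0,'y'):  <0:coor t1 ->
2. deliver 0→1:  <1:part t1 ->
3. deliver 1→0:  nop
4. deliver 0→4:  <4:part t1 ->
5. deliver 4→0:  nop
6. deliver 0→2:  <2:part t1 ->
7. deliver 2→0:  nop
8. deliver 0→3:  <3:part t1 ->
9. deliver 3→0:  <0:coor t1 y>
10. deliver 0→2:  <2:part t1 y>
11. timeout(0):  <0:coor t2 y>
12. deliver 0→2:  <2:part t2 y>
13. deliver 2→0:  nop
14. crash(4):  <4:✗part t1 ->
15. crash(2):  <2:✗part t2 y>
16. propose(0,'p'):  <0:coor t3 y>
17. deliver 0→4:  nop
18. deliver 4→0:  nop
19. deliver 0→1:  <1:part t1 y>
20. deliver 1→0:  nop
21. deliver 0→3:  <3:part t1 y>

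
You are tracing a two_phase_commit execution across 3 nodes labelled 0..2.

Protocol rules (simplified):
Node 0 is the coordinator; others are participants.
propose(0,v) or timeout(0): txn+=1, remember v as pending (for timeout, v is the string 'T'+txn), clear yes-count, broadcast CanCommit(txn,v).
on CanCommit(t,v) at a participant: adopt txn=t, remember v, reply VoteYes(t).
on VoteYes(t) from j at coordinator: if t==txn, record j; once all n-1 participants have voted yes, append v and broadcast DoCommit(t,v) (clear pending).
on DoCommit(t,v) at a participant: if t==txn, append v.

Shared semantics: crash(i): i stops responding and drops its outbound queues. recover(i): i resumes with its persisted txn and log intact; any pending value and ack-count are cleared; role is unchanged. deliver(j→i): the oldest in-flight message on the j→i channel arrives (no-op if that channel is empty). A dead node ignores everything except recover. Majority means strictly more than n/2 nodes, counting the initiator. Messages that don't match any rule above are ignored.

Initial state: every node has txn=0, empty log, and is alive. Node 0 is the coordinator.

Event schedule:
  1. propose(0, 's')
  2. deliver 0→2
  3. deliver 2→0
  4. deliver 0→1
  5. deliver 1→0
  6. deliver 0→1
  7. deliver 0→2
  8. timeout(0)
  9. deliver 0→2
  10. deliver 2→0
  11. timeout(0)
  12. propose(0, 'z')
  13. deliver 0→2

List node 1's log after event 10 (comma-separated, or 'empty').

s

e1 propose(0,'s'): 0[coor,t=1,-]
e2 deliver 0→2: 2[part,t=1,-]
e3 deliver 2→0: ·
e4 deliver 0→1: 1[part,t=1,-]
e5 deliver 1→0: 0[coor,t=1,s]
e6 deliver 0→1: 1[part,t=1,s]
e7 deliver 0→2: 2[part,t=1,s]
e8 timeout(0): 0[coor,t=2,s]
e9 deliver 0→2: 2[part,t=2,s]
e10 deliver 2→0: ·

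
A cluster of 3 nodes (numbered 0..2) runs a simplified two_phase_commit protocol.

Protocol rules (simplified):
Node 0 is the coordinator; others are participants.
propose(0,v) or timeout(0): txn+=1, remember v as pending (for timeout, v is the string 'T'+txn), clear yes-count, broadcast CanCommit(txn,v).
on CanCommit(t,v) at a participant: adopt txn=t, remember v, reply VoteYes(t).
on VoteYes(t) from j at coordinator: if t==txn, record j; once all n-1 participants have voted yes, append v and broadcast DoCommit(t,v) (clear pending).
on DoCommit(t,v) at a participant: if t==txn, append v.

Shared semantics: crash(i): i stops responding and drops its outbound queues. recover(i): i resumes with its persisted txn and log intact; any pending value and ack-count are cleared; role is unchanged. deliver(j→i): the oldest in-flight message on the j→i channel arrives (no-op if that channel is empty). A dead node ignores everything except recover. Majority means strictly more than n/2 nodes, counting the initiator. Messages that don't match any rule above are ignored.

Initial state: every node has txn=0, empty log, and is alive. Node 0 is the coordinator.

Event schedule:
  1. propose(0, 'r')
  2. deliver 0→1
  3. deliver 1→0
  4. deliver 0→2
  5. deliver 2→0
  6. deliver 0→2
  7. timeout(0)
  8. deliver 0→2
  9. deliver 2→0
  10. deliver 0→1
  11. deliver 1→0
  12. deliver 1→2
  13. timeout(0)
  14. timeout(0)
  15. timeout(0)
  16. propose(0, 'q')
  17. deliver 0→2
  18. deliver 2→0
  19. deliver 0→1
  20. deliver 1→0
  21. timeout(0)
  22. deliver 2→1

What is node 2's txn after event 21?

3

[1] propose(0,'r') → N0(coor t1 [-])
[2] deliver 0→1 → N1(part t1 [-])
[3] deliver 1→0 → ∅
[4] deliver 0→2 → N2(part t1 [-])
[5] deliver 2→0 → N0(coor t1 [r])
[6] deliver 0→2 → N2(part t1 [r])
[7] timeout(0) → N0(coor t2 [r])
[8] deliver 0→2 → N2(part t2 [r])
[9] deliver 2→0 → ∅
[10] deliver 0→1 → N1(part t1 [r])
[11] deliver 1→0 → ∅
[12] deliver 1→2 → ∅
[13] timeout(0) → N0(coor t3 [r])
[14] timeout(0) → N0(coor t4 [r])
[15] timeout(0) → N0(coor t5 [r])
[16] propose(0,'q') → N0(coor t6 [r])
[17] deliver 0→2 → N2(part t3 [r])
[18] deliver 2→0 → ∅
[19] deliver 0→1 → N1(part t2 [r])
[20] deliver 1→0 → ∅
[21] timeout(0) → N0(coor t7 [r])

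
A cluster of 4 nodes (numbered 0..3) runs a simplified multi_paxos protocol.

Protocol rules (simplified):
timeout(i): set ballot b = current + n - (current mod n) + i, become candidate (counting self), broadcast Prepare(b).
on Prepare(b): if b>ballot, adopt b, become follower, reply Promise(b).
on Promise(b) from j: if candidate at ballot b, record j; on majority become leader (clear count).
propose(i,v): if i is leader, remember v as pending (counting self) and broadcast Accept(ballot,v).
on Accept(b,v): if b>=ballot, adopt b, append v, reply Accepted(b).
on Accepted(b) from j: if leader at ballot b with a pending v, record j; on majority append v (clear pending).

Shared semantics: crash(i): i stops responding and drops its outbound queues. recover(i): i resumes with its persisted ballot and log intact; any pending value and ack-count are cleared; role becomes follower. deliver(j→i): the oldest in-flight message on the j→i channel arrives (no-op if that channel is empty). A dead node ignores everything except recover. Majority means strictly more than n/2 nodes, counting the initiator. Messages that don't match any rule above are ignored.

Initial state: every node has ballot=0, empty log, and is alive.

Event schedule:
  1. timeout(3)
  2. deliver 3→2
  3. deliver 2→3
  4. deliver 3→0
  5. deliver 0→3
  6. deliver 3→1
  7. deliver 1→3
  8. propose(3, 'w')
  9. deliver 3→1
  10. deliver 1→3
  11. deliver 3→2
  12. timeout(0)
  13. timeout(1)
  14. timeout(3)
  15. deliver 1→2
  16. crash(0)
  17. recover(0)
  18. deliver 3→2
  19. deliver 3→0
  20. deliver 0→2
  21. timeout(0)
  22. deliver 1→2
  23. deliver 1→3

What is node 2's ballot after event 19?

after 1 — timeout(3): n3:cand/b7/[-]
after 2 — deliver 3→2: n2:foll/b7/[-]
after 3 — deliver 2→3: ·
after 4 — deliver 3→0: n0:foll/b7/[-]
after 5 — deliver 0→3: n3:lead/b7/[-]
after 6 — deliver 3→1: n1:foll/b7/[-]
after 7 — deliver 1→3: ·
after 8 — propose(3,'w'): ·
after 9 — deliver 3→1: n1:foll/b7/[w]
after 10 — deliver 1→3: ·
after 11 — deliver 3→2: n2:foll/b7/[w]
after 12 — timeout(0): n0:cand/b8/[-]
after 13 — timeout(1): n1:cand/b9/[w]
after 14 — timeout(3): n3:cand/b11/[-]
after 15 — deliver 1→2: n2:foll/b9/[w]
after 16 — crash(0): n0:✗cand/b8/[-]
after 17 — recover(0): n0:foll/b8/[-]
after 18 — deliver 3→2: n2:foll/b11/[w]
after 19 — deliver 3→0: ·

11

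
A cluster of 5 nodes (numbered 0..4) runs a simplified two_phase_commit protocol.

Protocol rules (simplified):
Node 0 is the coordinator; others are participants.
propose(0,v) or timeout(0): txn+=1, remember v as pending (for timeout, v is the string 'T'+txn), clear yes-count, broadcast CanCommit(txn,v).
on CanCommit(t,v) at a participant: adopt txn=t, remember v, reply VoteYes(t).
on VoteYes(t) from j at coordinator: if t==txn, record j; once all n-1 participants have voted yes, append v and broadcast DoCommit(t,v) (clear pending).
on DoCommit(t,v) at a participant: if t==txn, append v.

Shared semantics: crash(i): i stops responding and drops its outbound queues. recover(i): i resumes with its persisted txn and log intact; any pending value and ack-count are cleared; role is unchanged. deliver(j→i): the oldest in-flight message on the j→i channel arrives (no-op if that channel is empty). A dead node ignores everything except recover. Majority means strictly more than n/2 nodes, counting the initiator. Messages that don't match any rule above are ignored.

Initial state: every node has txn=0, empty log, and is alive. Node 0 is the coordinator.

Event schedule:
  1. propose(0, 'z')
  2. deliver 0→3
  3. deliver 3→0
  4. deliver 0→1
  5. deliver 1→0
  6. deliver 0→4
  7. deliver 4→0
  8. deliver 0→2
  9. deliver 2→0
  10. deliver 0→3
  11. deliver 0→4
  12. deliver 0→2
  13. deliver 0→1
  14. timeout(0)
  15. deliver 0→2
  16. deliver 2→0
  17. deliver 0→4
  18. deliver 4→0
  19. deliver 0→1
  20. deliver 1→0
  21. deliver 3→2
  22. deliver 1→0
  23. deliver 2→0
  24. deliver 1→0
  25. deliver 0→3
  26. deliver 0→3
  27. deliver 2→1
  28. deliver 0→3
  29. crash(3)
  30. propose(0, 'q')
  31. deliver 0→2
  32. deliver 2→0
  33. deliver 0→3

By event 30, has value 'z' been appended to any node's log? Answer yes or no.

1. propose(0,'z'):  <0:coor t1 ->
2. deliver 0→3:  <3:part t1 ->
3. deliver 3→0:  nop
4. deliver 0→1:  <1:part t1 ->
5. deliver 1→0:  nop
6. deliver 0→4:  <4:part t1 ->
7. deliver 4→0:  nop
8. deliver 0→2:  <2:part t1 ->
9. deliver 2→0:  <0:coor t1 z>
10. deliver 0→3:  <3:part t1 z>
11. deliver 0→4:  <4:part t1 z>
12. deliver 0→2:  <2:part t1 z>
13. deliver 0→1:  <1:part t1 z>
14. timeout(0):  <0:coor t2 z>
15. deliver 0→2:  <2:part t2 z>
16. deliver 2→0:  nop
17. deliver 0→4:  <4:part t2 z>
18. deliver 4→0:  nop
19. deliver 0→1:  <1:part t2 z>
20. deliver 1→0:  nop
21. deliver 3→2:  nop
22. deliver 1→0:  nop
23. deliver 2→0:  nop
24. deliver 1→0:  nop
25. deliver 0→3:  <3:part t2 z>
26. deliver 0→3:  nop
27. deliver 2→1:  nop
28. deliver 0→3:  nop
29. crash(3):  <3:✗part t2 z>
30. propose(0,'q'):  <0:coor t3 z>

yes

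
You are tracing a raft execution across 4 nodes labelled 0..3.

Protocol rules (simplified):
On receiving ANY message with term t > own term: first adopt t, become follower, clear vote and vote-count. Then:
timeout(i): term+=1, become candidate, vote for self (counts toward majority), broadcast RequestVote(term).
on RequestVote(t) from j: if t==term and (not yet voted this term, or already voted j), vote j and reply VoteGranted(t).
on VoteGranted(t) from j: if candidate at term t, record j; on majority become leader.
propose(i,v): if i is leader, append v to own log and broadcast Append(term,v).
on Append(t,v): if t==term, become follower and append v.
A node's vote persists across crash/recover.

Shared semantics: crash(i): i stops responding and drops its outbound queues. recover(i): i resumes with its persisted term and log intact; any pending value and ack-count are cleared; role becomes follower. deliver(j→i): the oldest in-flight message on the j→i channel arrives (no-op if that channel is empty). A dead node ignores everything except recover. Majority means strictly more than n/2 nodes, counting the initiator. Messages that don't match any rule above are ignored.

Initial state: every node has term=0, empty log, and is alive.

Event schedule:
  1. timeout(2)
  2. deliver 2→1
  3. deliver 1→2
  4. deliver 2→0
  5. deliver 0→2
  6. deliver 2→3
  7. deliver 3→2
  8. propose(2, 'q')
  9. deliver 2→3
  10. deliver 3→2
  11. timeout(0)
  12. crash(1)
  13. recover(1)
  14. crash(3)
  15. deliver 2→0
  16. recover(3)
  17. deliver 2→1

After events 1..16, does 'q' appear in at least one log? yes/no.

1. timeout(2):  <2:cand t1 ->
2. deliver 2→1:  <1:foll t1 ->
3. deliver 1→2:  nop
4. deliver 2→0:  <0:foll t1 ->
5. deliver 0→2:  <2:lead t1 ->
6. deliver 2→3:  <3:foll t1 ->
7. deliver 3→2:  nop
8. propose(2,'q'):  <2:lead t1 q>
9. deliver 2→3:  <3:foll t1 q>
10. deliver 3→2:  nop
11. timeout(0):  <0:cand t2 ->
12. crash(1):  <1:✗foll t1 ->
13. recover(1):  <1:foll t1 ->
14. crash(3):  <3:✗foll t1 q>
15. deliver 2→0:  nop
16. recover(3):  <3:foll t1 q>

yes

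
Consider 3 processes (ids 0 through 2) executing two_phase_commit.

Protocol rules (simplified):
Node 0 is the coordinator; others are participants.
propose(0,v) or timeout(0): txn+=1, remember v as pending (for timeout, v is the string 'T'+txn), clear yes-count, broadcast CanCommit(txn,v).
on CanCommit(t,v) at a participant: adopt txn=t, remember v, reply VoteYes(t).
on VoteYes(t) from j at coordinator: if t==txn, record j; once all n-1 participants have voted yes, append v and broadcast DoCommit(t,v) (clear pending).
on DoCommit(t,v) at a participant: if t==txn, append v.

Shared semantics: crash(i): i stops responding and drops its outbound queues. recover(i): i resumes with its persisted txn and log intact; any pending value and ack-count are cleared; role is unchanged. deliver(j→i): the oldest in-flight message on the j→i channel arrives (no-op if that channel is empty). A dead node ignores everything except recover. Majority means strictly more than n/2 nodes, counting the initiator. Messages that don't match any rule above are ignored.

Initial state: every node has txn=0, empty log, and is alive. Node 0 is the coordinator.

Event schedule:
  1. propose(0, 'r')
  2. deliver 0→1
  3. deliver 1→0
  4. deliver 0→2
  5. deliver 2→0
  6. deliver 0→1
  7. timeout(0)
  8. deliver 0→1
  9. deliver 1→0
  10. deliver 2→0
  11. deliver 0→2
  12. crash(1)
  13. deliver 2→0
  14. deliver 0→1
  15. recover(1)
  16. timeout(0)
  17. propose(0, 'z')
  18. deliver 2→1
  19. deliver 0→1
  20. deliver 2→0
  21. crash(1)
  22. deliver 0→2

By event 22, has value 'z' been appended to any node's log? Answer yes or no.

after 1 — propose(0,'r'): n0:coor/t1/[-]
after 2 — deliver 0→1: n1:part/t1/[-]
after 3 — deliver 1→0: ·
after 4 — deliver 0→2: n2:part/t1/[-]
after 5 — deliver 2→0: n0:coor/t1/[r]
after 6 — deliver 0→1: n1:part/t1/[r]
after 7 — timeout(0): n0:coor/t2/[r]
after 8 — deliver 0→1: n1:part/t2/[r]
after 9 — deliver 1→0: ·
after 10 — deliver 2→0: ·
after 11 — deliver 0→2: n2:part/t1/[r]
after 12 — crash(1): n1:✗part/t2/[r]
after 13 — deliver 2→0: ·
after 14 — deliver 0→1: ·
after 15 — recover(1): n1:part/t2/[r]
after 16 — timeout(0): n0:coor/t3/[r]
after 17 — propose(0,'z'): n0:coor/t4/[r]
after 18 — deliver 2→1: ·
after 19 — deliver 0→1: n1:part/t3/[r]
after 20 — deliver 2→0: ·
after 21 — crash(1): n1:✗part/t3/[r]
after 22 — deliver 0→2: n2:part/t2/[r]

no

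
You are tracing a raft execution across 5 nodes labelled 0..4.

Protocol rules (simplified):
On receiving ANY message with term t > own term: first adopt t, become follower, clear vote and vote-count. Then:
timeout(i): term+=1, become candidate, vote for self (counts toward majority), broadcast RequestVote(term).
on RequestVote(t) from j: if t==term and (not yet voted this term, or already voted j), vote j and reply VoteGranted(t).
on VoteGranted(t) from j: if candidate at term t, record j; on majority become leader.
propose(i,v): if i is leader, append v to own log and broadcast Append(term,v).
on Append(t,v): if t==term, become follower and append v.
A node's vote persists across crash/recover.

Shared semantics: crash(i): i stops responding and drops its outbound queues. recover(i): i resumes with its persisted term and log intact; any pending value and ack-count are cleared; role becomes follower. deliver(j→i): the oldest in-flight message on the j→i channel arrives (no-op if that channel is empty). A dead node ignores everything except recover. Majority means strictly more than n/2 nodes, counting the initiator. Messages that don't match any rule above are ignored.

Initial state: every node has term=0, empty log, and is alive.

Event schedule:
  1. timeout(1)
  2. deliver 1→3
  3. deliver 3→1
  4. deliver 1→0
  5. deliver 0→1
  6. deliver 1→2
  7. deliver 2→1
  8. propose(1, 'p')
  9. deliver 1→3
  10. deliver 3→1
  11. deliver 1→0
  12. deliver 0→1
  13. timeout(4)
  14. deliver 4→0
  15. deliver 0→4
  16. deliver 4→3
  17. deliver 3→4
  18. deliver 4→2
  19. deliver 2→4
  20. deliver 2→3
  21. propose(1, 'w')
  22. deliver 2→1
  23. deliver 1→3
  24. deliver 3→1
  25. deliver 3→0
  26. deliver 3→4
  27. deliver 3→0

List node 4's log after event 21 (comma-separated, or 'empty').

1. timeout(1):  <1:cand t1 ->
2. deliver 1→3:  <3:foll t1 ->
3. deliver 3→1:  nop
4. deliver 1→0:  <0:foll t1 ->
5. deliver 0→1:  <1:lead t1 ->
6. deliver 1→2:  <2:foll t1 ->
7. deliver 2→1:  nop
8. propose(1,'p'):  <1:lead t1 p>
9. deliver 1→3:  <3:foll t1 p>
10. deliver 3→1:  nop
11. deliver 1→0:  <0:foll t1 p>
12. deliver 0→1:  nop
13. timeout(4):  <4:cand t1 ->
14. deliver 4→0:  nop
15. deliver 0→4:  nop
16. deliver 4→3:  nop
17. deliver 3→4:  nop
18. deliver 4→2:  nop
19. deliver 2→4:  nop
20. deliver 2→3:  nop
21. propose(1,'w'):  <1:lead t1 p,w>

empty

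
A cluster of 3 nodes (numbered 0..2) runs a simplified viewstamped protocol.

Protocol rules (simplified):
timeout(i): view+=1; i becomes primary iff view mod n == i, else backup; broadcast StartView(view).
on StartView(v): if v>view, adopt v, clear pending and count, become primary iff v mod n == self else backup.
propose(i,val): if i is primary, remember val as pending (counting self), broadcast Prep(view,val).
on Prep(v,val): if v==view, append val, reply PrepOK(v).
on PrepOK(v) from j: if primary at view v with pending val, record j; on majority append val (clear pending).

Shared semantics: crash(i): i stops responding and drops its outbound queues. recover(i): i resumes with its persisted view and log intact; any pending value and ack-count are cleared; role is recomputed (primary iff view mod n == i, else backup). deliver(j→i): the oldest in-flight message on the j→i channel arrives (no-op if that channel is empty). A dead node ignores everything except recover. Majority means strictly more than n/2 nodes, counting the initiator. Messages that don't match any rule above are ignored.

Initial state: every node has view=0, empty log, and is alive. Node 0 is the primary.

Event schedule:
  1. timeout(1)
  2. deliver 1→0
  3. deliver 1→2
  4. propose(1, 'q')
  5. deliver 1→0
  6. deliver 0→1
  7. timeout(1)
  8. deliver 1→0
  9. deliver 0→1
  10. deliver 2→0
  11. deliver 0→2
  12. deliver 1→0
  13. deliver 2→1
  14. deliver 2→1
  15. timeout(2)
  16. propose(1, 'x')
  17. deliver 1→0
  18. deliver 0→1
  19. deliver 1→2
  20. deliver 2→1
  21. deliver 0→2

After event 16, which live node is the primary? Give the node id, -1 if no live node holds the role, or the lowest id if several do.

2

e1 timeout(1): 1[prim,v=1,-]
e2 deliver 1→0: 0[back,v=1,-]
e3 deliver 1→2: 2[back,v=1,-]
e4 propose(1,'q'): ·
e5 deliver 1→0: 0[back,v=1,q]
e6 deliver 0→1: 1[prim,v=1,q]
e7 timeout(1): 1[back,v=2,q]
e8 deliver 1→0: 0[back,v=2,q]
e9 deliver 0→1: ·
e10 deliver 2→0: ·
e11 deliver 0→2: ·
e12 deliver 1→0: ·
e13 deliver 2→1: ·
e14 deliver 2→1: ·
e15 timeout(2): 2[prim,v=2,-]
e16 propose(1,'x'): ·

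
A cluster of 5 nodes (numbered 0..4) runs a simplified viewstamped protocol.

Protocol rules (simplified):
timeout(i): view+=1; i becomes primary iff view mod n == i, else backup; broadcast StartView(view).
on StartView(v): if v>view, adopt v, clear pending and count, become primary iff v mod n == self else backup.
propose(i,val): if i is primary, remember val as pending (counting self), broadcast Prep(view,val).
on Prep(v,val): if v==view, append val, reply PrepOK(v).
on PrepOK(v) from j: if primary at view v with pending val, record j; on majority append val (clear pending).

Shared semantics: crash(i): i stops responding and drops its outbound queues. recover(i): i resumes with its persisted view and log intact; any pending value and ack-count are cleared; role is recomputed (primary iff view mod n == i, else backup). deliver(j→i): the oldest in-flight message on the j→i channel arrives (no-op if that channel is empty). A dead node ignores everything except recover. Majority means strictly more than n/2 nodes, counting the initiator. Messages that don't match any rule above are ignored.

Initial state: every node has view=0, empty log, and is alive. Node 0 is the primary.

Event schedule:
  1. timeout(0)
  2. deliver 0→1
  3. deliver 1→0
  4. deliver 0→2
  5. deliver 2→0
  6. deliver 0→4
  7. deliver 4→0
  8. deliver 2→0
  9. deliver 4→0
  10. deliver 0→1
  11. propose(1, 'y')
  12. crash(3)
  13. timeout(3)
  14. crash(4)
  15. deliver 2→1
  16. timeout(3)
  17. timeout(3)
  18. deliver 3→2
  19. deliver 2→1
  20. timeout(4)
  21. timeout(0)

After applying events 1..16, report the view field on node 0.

1. timeout(0):  <0:back v1 ->
2. deliver 0→1:  <1:prim v1 ->
3. deliver 1→0:  nop
4. deliver 0→2:  <2:back v1 ->
5. deliver 2→0:  nop
6. deliver 0→4:  <4:back v1 ->
7. deliver 4→0:  nop
8. deliver 2→0:  nop
9. deliver 4→0:  nop
10. deliver 0→1:  nop
11. propose(1,'y'):  nop
12. crash(3):  <3:✗back v0 ->
13. timeout(3):  nop
14. crash(4):  <4:✗back v1 ->
15. deliver 2→1:  nop
16. timeout(3):  nop

1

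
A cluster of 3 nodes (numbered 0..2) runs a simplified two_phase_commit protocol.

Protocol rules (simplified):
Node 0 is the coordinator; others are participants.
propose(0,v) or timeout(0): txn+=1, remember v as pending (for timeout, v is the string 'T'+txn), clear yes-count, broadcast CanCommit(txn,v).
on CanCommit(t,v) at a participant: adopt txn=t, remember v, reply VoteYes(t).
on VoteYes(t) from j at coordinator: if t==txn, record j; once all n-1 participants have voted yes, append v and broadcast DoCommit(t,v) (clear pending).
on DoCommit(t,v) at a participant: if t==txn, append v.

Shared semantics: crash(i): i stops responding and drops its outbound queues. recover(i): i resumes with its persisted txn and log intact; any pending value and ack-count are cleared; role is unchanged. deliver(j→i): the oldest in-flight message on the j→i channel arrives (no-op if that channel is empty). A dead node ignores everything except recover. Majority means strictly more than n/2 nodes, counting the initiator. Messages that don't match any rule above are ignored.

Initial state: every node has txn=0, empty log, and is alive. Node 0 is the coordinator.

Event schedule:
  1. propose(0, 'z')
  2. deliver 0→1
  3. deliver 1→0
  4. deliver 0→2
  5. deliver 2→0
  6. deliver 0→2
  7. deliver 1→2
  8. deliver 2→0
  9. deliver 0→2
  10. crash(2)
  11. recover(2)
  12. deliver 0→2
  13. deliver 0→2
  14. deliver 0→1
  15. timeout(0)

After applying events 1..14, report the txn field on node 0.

1. propose(0,'z'):  <0:coor t1 ->
2. deliver 0→1:  <1:part t1 ->
3. deliver 1→0:  nop
4. deliver 0→2:  <2:part t1 ->
5. deliver 2→0:  <0:coor t1 z>
6. deliver 0→2:  <2:part t1 z>
7. deliver 1→2:  nop
8. deliver 2→0:  nop
9. deliver 0→2:  nop
10. crash(2):  <2:✗part t1 z>
11. recover(2):  <2:part t1 z>
12. deliver 0→2:  nop
13. deliver 0→2:  nop
14. deliver 0→1:  <1:part t1 z>

1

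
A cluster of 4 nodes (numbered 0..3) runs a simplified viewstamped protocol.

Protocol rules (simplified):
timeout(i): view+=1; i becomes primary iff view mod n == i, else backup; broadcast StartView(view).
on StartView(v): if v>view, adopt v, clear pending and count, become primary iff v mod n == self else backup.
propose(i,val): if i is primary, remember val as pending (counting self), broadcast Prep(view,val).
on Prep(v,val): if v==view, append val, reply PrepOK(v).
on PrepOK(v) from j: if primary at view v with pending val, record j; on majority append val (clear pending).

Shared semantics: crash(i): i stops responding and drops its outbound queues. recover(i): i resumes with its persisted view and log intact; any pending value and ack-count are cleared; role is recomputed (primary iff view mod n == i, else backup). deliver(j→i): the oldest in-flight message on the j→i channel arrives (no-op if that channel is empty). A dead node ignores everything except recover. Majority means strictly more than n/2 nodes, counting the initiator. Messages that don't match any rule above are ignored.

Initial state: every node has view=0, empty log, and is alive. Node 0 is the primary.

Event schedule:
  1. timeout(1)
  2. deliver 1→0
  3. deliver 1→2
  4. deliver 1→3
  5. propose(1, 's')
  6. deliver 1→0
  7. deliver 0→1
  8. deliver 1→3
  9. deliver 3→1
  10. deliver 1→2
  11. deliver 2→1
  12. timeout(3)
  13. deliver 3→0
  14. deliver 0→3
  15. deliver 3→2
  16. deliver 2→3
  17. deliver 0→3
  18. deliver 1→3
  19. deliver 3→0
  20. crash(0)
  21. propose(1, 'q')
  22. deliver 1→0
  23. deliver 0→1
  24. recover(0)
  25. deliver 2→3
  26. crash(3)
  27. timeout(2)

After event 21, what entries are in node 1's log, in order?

e1 timeout(1): 1[prim,v=1,-]
e2 deliver 1→0: 0[back,v=1,-]
e3 deliver 1→2: 2[back,v=1,-]
e4 deliver 1→3: 3[back,v=1,-]
e5 propose(1,'s'): ·
e6 deliver 1→0: 0[back,v=1,s]
e7 deliver 0→1: ·
e8 deliver 1→3: 3[back,v=1,s]
e9 deliver 3→1: 1[prim,v=1,s]
e10 deliver 1→2: 2[back,v=1,s]
e11 deliver 2→1: ·
e12 timeout(3): 3[back,v=2,s]
e13 deliver 3→0: 0[back,v=2,s]
e14 deliver 0→3: ·
e15 deliver 3→2: 2[prim,v=2,s]
e16 deliver 2→3: ·
e17 deliver 0→3: ·
e18 deliver 1→3: ·
e19 deliver 3→0: ·
e20 crash(0): 0[✗back,v=2,s]
e21 propose(1,'q'): ·

s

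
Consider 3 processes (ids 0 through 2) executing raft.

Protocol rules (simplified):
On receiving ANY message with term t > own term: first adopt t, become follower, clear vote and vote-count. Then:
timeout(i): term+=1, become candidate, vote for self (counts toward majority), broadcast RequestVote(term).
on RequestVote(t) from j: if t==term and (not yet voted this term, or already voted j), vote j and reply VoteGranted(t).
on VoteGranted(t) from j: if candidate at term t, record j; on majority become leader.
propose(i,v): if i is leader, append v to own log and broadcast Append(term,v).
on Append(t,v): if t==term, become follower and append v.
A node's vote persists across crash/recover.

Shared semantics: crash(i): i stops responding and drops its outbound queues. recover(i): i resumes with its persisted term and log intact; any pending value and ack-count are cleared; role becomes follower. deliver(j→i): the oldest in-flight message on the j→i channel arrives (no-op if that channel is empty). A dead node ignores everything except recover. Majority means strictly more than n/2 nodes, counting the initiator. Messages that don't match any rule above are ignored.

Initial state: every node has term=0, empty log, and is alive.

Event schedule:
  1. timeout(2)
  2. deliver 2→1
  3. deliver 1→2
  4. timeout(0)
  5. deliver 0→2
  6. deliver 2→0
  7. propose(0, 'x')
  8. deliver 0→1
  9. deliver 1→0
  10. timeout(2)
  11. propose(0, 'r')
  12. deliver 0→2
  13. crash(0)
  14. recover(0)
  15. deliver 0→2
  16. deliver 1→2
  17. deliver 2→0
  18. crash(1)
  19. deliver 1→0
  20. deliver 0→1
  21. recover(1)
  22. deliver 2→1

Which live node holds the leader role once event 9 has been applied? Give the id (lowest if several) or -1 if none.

2

1. timeout(2):  <2:cand t1 ->
2. deliver 2→1:  <1:foll t1 ->
3. deliver 1→2:  <2:lead t1 ->
4. timeout(0):  <0:cand t1 ->
5. deliver 0→2:  nop
6. deliver 2→0:  nop
7. propose(0,'x'):  nop
8. deliver 0→1:  nop
9. deliver 1→0:  nop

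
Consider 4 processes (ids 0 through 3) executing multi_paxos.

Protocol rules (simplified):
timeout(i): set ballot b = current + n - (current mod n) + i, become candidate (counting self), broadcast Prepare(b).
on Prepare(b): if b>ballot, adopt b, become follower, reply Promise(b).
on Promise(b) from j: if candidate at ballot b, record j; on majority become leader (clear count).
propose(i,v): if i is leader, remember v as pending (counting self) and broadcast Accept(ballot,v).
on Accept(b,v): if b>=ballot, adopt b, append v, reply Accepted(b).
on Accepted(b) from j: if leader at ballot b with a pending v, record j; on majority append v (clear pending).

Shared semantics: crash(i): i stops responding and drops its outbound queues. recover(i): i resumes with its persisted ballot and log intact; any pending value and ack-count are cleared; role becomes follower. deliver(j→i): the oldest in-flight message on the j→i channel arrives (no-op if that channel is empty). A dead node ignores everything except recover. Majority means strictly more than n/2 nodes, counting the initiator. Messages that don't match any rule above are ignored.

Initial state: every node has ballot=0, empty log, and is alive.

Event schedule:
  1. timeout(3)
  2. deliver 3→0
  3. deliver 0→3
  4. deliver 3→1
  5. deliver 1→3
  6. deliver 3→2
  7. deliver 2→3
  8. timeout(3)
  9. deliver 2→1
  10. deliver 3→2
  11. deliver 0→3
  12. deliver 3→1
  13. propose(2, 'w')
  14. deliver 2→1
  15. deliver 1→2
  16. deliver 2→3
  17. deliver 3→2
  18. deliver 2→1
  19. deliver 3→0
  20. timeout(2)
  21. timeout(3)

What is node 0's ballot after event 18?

7

1. timeout(3):  <3:cand b7 ->
2. deliver 3→0:  <0:foll b7 ->
3. deliver 0→3:  nop
4. deliver 3→1:  <1:foll b7 ->
5. deliver 1→3:  <3:lead b7 ->
6. deliver 3→2:  <2:foll b7 ->
7. deliver 2→3:  nop
8. timeout(3):  <3:cand b11 ->
9. deliver 2→1:  nop
10. deliver 3→2:  <2:foll b11 ->
11. deliver 0→3:  nop
12. deliver 3→1:  <1:foll b11 ->
13. propose(2,'w'):  nop
14. deliver 2→1:  nop
15. deliver 1→2:  nop
16. deliver 2→3:  nop
17. deliver 3→2:  nop
18. deliver 2→1:  nop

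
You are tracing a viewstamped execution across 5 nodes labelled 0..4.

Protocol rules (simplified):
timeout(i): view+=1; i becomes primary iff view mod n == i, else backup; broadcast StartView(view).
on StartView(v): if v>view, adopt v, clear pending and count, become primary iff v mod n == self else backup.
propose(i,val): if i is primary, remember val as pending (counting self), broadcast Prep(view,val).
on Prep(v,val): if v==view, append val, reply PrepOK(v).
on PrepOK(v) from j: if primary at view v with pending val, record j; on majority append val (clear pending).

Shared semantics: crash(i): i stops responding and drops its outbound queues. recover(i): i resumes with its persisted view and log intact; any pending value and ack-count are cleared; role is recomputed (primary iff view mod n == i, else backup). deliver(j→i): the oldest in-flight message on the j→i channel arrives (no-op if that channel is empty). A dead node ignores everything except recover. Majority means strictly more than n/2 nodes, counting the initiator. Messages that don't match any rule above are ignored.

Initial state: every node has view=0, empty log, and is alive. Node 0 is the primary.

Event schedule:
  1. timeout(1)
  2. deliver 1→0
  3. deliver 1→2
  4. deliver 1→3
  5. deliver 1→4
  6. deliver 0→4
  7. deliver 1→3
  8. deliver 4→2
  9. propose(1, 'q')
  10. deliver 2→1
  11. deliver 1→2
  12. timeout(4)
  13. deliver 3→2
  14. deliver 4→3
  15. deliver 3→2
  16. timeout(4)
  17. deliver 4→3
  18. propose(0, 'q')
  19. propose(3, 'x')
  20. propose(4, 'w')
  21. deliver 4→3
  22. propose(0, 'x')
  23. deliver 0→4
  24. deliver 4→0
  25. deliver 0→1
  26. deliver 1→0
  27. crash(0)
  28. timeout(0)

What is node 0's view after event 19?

1

after 1 — timeout(1): n1:prim/v1/[-]
after 2 — deliver 1→0: n0:back/v1/[-]
after 3 — deliver 1→2: n2:back/v1/[-]
after 4 — deliver 1→3: n3:back/v1/[-]
after 5 — deliver 1→4: n4:back/v1/[-]
after 6 — deliver 0→4: ·
after 7 — deliver 1→3: ·
after 8 — deliver 4→2: ·
after 9 — propose(1,'q'): ·
after 10 — deliver 2→1: ·
after 11 — deliver 1→2: n2:back/v1/[q]
after 12 — timeout(4): n4:back/v2/[-]
after 13 — deliver 3→2: ·
after 14 — deliver 4→3: n3:back/v2/[-]
after 15 — deliver 3→2: ·
after 16 — timeout(4): n4:back/v3/[-]
after 17 — deliver 4→3: n3:prim/v3/[-]
after 18 — propose(0,'q'): ·
after 19 — propose(3,'x'): ·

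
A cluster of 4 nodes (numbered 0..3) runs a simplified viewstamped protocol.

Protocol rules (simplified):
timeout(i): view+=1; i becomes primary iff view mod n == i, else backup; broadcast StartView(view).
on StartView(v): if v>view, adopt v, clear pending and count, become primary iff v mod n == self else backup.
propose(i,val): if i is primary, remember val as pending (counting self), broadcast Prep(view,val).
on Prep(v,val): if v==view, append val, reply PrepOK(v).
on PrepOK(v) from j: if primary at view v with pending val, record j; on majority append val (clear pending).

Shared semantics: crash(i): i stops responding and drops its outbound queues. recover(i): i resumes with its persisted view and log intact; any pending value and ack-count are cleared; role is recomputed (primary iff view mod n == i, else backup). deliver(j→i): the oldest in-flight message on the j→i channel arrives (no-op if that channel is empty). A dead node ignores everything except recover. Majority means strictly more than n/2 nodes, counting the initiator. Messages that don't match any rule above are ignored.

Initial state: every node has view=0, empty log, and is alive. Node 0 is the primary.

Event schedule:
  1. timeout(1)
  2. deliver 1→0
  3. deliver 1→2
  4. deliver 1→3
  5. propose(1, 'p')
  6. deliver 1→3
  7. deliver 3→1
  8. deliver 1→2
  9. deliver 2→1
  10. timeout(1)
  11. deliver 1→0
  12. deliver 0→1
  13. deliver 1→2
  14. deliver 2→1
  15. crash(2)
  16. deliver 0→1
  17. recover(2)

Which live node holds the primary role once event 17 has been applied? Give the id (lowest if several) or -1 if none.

[1] timeout(1) → N1(prim v1 [-])
[2] deliver 1→0 → N0(back v1 [-])
[3] deliver 1→2 → N2(back v1 [-])
[4] deliver 1→3 → N3(back v1 [-])
[5] propose(1,'p') → ∅
[6] deliver 1→3 → N3(back v1 [p])
[7] deliver 3→1 → ∅
[8] deliver 1→2 → N2(back v1 [p])
[9] deliver 2→1 → N1(prim v1 [p])
[10] timeout(1) → N1(back v2 [p])
[11] deliver 1→0 → N0(back v1 [p])
[12] deliver 0→1 → ∅
[13] deliver 1→2 → N2(prim v2 [p])
[14] deliver 2→1 → ∅
[15] crash(2) → N2(✗prim v2 [p])
[16] deliver 0→1 → ∅
[17] recover(2) → N2(prim v2 [p])

2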